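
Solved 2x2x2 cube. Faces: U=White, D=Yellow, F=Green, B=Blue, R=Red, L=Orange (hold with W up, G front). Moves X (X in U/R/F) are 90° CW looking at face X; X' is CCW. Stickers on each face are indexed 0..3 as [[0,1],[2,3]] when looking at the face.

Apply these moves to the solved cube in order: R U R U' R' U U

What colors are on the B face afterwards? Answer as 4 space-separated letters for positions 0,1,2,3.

Answer: G Y W B

Derivation:
After move 1 (R): R=RRRR U=WGWG F=GYGY D=YBYB B=WBWB
After move 2 (U): U=WWGG F=RRGY R=WBRR B=OOWB L=GYOO
After move 3 (R): R=RWRB U=WRGY F=RBGB D=YWYO B=GOWB
After move 4 (U'): U=RYWG F=GYGB R=RBRB B=RWWB L=GOOO
After move 5 (R'): R=BBRR U=RWWR F=GYGG D=YYYB B=OWWB
After move 6 (U): U=WRRW F=BBGG R=OWRR B=GOWB L=GYOO
After move 7 (U): U=RWWR F=OWGG R=GORR B=GYWB L=BBOO
Query: B face = GYWB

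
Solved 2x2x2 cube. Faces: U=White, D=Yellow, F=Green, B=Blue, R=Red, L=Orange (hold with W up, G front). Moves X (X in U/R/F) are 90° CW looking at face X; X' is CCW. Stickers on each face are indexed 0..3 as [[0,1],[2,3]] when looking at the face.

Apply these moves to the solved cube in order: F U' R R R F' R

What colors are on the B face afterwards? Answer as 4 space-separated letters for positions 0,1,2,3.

After move 1 (F): F=GGGG U=WWOO R=WRWR D=RRYY L=OYOY
After move 2 (U'): U=WOWO F=OYGG R=GGWR B=WRBB L=BBOY
After move 3 (R): R=WGRG U=WYWG F=ORGY D=RBYW B=OROB
After move 4 (R): R=RWGG U=WRWY F=OBGW D=ROYO B=GRYB
After move 5 (R): R=GRGW U=WBWW F=OOGO D=RYYG B=YRRB
After move 6 (F'): F=OOOG U=WBGG R=YRRW D=BYYG L=BWOW
After move 7 (R): R=RYWR U=WOGG F=OYOG D=BRYY B=GRBB
Query: B face = GRBB

Answer: G R B B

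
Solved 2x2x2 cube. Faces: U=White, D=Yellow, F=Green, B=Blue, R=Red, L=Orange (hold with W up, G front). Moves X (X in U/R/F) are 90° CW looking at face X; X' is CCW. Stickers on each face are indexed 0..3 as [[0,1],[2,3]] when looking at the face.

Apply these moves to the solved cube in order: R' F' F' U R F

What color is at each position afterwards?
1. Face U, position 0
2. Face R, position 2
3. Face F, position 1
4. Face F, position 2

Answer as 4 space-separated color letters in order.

After move 1 (R'): R=RRRR U=WBWB F=GWGW D=YGYG B=YBYB
After move 2 (F'): F=WWGG U=WBRR R=GRYR D=OOYG L=OBOW
After move 3 (F'): F=WGWG U=WBGY R=OROR D=BWYG L=OROR
After move 4 (U): U=GWYB F=ORWG R=YBOR B=ORYB L=WGOR
After move 5 (R): R=OYRB U=GRYG F=OWWG D=BYYO B=BRWB
After move 6 (F): F=WOGW U=GRRG R=YYGB D=ROYO L=WBOY
Query 1: U[0] = G
Query 2: R[2] = G
Query 3: F[1] = O
Query 4: F[2] = G

Answer: G G O G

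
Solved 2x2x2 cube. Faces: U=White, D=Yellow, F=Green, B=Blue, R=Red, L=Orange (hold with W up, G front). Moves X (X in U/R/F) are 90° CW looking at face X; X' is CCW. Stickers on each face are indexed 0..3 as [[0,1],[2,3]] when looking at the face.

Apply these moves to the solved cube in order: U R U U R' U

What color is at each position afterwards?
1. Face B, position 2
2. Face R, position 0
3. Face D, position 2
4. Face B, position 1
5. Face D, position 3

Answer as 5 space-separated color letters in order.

Answer: B O Y B Y

Derivation:
After move 1 (U): U=WWWW F=RRGG R=BBRR B=OOBB L=GGOO
After move 2 (R): R=RBRB U=WRWG F=RYGY D=YBYO B=WOWB
After move 3 (U): U=WWGR F=RBGY R=WORB B=GGWB L=RYOO
After move 4 (U): U=GWRW F=WOGY R=GGRB B=RYWB L=RBOO
After move 5 (R'): R=GBGR U=GWRR F=WWGW D=YOYY B=OYBB
After move 6 (U): U=RGRW F=GBGW R=OYGR B=RBBB L=WWOO
Query 1: B[2] = B
Query 2: R[0] = O
Query 3: D[2] = Y
Query 4: B[1] = B
Query 5: D[3] = Y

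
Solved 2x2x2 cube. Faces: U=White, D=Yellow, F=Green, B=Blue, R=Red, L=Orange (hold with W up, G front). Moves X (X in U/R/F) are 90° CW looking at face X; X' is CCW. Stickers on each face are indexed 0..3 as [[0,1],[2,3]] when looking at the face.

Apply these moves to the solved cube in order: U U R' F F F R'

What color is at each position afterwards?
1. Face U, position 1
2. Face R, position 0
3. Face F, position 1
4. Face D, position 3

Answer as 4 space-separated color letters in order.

After move 1 (U): U=WWWW F=RRGG R=BBRR B=OOBB L=GGOO
After move 2 (U): U=WWWW F=BBGG R=OORR B=GGBB L=RROO
After move 3 (R'): R=OROR U=WBWG F=BWGW D=YBYG B=YGYB
After move 4 (F): F=GBWW U=WBOR R=WRGR D=OOYG L=RYOB
After move 5 (F): F=WGWB U=WBBY R=ORRR D=GWYG L=ROOO
After move 6 (F): F=WWBG U=WBOO R=BRYR D=ROYG L=RGOW
After move 7 (R'): R=RRBY U=WYOY F=WBBO D=RWYG B=GGOB
Query 1: U[1] = Y
Query 2: R[0] = R
Query 3: F[1] = B
Query 4: D[3] = G

Answer: Y R B G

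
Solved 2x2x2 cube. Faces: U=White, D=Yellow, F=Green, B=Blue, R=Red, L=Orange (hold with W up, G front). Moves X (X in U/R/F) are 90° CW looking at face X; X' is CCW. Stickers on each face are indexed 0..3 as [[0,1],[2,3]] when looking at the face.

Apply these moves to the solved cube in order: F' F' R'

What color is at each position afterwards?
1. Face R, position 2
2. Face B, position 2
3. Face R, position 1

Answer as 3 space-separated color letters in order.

After move 1 (F'): F=GGGG U=WWRR R=YRYR D=OOYY L=OWOW
After move 2 (F'): F=GGGG U=WWYY R=OROR D=WWYY L=OROR
After move 3 (R'): R=RROO U=WBYB F=GWGY D=WGYG B=YBWB
Query 1: R[2] = O
Query 2: B[2] = W
Query 3: R[1] = R

Answer: O W R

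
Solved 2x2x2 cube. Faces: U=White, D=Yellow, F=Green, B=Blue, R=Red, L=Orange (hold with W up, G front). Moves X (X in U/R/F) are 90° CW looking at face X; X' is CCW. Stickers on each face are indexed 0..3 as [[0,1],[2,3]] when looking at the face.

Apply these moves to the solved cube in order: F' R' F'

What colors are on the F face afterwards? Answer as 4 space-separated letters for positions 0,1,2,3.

Answer: W R G G

Derivation:
After move 1 (F'): F=GGGG U=WWRR R=YRYR D=OOYY L=OWOW
After move 2 (R'): R=RRYY U=WBRB F=GWGR D=OGYG B=YBOB
After move 3 (F'): F=WRGG U=WBRY R=GROY D=WWYG L=OBOR
Query: F face = WRGG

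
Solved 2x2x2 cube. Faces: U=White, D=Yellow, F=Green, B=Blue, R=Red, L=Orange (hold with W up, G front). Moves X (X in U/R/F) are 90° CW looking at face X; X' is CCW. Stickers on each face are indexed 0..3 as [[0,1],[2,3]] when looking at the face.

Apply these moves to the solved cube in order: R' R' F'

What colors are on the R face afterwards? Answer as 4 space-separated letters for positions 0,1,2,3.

After move 1 (R'): R=RRRR U=WBWB F=GWGW D=YGYG B=YBYB
After move 2 (R'): R=RRRR U=WYWY F=GBGB D=YWYW B=GBGB
After move 3 (F'): F=BBGG U=WYRR R=WRYR D=OOYW L=OYOW
Query: R face = WRYR

Answer: W R Y R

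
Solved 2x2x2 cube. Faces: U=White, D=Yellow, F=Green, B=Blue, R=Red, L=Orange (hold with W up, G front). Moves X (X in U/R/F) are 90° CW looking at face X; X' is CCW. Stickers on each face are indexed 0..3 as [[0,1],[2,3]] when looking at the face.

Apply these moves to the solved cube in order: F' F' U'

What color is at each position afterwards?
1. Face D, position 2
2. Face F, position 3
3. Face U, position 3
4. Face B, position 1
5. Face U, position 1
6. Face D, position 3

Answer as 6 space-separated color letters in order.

After move 1 (F'): F=GGGG U=WWRR R=YRYR D=OOYY L=OWOW
After move 2 (F'): F=GGGG U=WWYY R=OROR D=WWYY L=OROR
After move 3 (U'): U=WYWY F=ORGG R=GGOR B=ORBB L=BBOR
Query 1: D[2] = Y
Query 2: F[3] = G
Query 3: U[3] = Y
Query 4: B[1] = R
Query 5: U[1] = Y
Query 6: D[3] = Y

Answer: Y G Y R Y Y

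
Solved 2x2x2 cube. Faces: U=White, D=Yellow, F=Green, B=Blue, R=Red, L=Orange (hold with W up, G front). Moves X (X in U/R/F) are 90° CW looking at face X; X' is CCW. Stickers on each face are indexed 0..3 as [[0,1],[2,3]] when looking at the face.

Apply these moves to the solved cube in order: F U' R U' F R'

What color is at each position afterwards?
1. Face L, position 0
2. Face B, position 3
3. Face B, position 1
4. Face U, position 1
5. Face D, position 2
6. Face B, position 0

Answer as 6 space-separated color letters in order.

After move 1 (F): F=GGGG U=WWOO R=WRWR D=RRYY L=OYOY
After move 2 (U'): U=WOWO F=OYGG R=GGWR B=WRBB L=BBOY
After move 3 (R): R=WGRG U=WYWG F=ORGY D=RBYW B=OROB
After move 4 (U'): U=YGWW F=BBGY R=ORRG B=WGOB L=OROY
After move 5 (F): F=GBYB U=YGYR R=WRWG D=ROYW L=OROB
After move 6 (R'): R=RGWW U=YOYW F=GGYR D=RBYB B=WGOB
Query 1: L[0] = O
Query 2: B[3] = B
Query 3: B[1] = G
Query 4: U[1] = O
Query 5: D[2] = Y
Query 6: B[0] = W

Answer: O B G O Y W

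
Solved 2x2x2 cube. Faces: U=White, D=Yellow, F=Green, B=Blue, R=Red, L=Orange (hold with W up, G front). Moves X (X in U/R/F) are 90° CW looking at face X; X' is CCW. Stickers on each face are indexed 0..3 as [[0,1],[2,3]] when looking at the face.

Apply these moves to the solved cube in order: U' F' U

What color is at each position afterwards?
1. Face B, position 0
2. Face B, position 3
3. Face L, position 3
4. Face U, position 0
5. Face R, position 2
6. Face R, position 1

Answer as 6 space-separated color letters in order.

Answer: B B W G Y R

Derivation:
After move 1 (U'): U=WWWW F=OOGG R=GGRR B=RRBB L=BBOO
After move 2 (F'): F=OGOG U=WWGR R=YGYR D=BOYY L=BWOW
After move 3 (U): U=GWRW F=YGOG R=RRYR B=BWBB L=OGOW
Query 1: B[0] = B
Query 2: B[3] = B
Query 3: L[3] = W
Query 4: U[0] = G
Query 5: R[2] = Y
Query 6: R[1] = R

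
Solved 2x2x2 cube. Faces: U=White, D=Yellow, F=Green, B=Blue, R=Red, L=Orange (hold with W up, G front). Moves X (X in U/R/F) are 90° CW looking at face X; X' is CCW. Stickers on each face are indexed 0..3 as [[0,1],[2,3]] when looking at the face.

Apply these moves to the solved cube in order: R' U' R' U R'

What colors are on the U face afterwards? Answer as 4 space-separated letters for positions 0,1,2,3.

After move 1 (R'): R=RRRR U=WBWB F=GWGW D=YGYG B=YBYB
After move 2 (U'): U=BBWW F=OOGW R=GWRR B=RRYB L=YBOO
After move 3 (R'): R=WRGR U=BYWR F=OBGW D=YOYW B=GRGB
After move 4 (U): U=WBRY F=WRGW R=GRGR B=YBGB L=OBOO
After move 5 (R'): R=RRGG U=WGRY F=WBGY D=YRYW B=WBOB
Query: U face = WGRY

Answer: W G R Y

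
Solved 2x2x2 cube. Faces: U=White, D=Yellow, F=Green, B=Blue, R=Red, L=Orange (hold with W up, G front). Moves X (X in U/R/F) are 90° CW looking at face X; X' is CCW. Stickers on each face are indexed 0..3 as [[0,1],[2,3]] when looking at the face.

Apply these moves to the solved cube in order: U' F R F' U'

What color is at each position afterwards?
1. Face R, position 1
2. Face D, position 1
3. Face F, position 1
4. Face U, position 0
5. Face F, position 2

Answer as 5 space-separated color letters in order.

Answer: Y Y O O G

Derivation:
After move 1 (U'): U=WWWW F=OOGG R=GGRR B=RRBB L=BBOO
After move 2 (F): F=GOGO U=WWOB R=WGWR D=RGYY L=BYOY
After move 3 (R): R=WWRG U=WOOO F=GGGY D=RBYR B=BRWB
After move 4 (F'): F=GYGG U=WOWR R=BWRG D=YYYR L=BOOO
After move 5 (U'): U=ORWW F=BOGG R=GYRG B=BWWB L=BROO
Query 1: R[1] = Y
Query 2: D[1] = Y
Query 3: F[1] = O
Query 4: U[0] = O
Query 5: F[2] = G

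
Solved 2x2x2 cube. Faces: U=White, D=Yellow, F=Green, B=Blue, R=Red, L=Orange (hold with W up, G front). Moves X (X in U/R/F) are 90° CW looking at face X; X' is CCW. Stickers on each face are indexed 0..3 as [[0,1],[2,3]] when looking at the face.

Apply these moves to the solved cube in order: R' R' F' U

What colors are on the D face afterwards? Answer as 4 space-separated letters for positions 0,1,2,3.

Answer: O O Y W

Derivation:
After move 1 (R'): R=RRRR U=WBWB F=GWGW D=YGYG B=YBYB
After move 2 (R'): R=RRRR U=WYWY F=GBGB D=YWYW B=GBGB
After move 3 (F'): F=BBGG U=WYRR R=WRYR D=OOYW L=OYOW
After move 4 (U): U=RWRY F=WRGG R=GBYR B=OYGB L=BBOW
Query: D face = OOYW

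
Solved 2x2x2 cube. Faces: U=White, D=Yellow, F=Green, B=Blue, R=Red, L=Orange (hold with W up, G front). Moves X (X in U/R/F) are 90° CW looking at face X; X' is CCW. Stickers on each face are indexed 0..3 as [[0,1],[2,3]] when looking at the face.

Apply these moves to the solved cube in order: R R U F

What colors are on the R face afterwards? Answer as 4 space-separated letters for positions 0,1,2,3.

After move 1 (R): R=RRRR U=WGWG F=GYGY D=YBYB B=WBWB
After move 2 (R): R=RRRR U=WYWY F=GBGB D=YWYW B=GBGB
After move 3 (U): U=WWYY F=RRGB R=GBRR B=OOGB L=GBOO
After move 4 (F): F=GRBR U=WWOB R=YBYR D=RGYW L=GYOW
Query: R face = YBYR

Answer: Y B Y R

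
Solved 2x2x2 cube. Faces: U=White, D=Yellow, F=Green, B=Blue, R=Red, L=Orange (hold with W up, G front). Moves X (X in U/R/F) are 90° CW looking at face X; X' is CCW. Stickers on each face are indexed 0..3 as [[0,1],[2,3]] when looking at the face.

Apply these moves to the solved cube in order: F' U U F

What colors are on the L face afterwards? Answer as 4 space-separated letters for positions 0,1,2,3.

Answer: Y O O O

Derivation:
After move 1 (F'): F=GGGG U=WWRR R=YRYR D=OOYY L=OWOW
After move 2 (U): U=RWRW F=YRGG R=BBYR B=OWBB L=GGOW
After move 3 (U): U=RRWW F=BBGG R=OWYR B=GGBB L=YROW
After move 4 (F): F=GBGB U=RRWR R=WWWR D=YOYY L=YOOO
Query: L face = YOOO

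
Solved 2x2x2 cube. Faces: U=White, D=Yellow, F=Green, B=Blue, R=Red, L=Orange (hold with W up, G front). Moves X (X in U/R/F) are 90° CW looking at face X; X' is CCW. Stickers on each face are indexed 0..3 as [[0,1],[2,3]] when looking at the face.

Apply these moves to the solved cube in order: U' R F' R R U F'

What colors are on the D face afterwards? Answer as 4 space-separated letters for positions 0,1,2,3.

Answer: W W Y R

Derivation:
After move 1 (U'): U=WWWW F=OOGG R=GGRR B=RRBB L=BBOO
After move 2 (R): R=RGRG U=WOWG F=OYGY D=YBYR B=WRWB
After move 3 (F'): F=YYOG U=WORR R=BGYG D=BOYR L=BGOW
After move 4 (R): R=YBGG U=WYRG F=YOOR D=BWYW B=RROB
After move 5 (R): R=GYGB U=WORR F=YWOW D=BOYR B=GRYB
After move 6 (U): U=RWRO F=GYOW R=GRGB B=BGYB L=YWOW
After move 7 (F'): F=YWGO U=RWGG R=ORBB D=WWYR L=YOOR
Query: D face = WWYR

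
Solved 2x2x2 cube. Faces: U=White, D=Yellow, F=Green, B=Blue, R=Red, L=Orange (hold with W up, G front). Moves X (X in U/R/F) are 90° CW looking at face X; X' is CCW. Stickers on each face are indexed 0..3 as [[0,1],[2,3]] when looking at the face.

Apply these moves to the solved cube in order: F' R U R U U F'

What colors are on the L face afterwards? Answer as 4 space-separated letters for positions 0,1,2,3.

After move 1 (F'): F=GGGG U=WWRR R=YRYR D=OOYY L=OWOW
After move 2 (R): R=YYRR U=WGRG F=GOGY D=OBYB B=RBWB
After move 3 (U): U=RWGG F=YYGY R=RBRR B=OWWB L=GOOW
After move 4 (R): R=RRRB U=RYGY F=YBGB D=OWYO B=GWWB
After move 5 (U): U=GRYY F=RRGB R=GWRB B=GOWB L=YBOW
After move 6 (U): U=YGYR F=GWGB R=GORB B=YBWB L=RROW
After move 7 (F'): F=WBGG U=YGGR R=WOOB D=RWYO L=RROY
Query: L face = RROY

Answer: R R O Y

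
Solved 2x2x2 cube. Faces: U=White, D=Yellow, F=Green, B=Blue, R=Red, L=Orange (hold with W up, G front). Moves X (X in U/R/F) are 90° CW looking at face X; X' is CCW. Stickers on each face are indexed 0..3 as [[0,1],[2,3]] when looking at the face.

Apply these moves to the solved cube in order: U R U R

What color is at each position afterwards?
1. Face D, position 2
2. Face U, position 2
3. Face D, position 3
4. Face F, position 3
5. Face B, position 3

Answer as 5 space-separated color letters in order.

After move 1 (U): U=WWWW F=RRGG R=BBRR B=OOBB L=GGOO
After move 2 (R): R=RBRB U=WRWG F=RYGY D=YBYO B=WOWB
After move 3 (U): U=WWGR F=RBGY R=WORB B=GGWB L=RYOO
After move 4 (R): R=RWBO U=WBGY F=RBGO D=YWYG B=RGWB
Query 1: D[2] = Y
Query 2: U[2] = G
Query 3: D[3] = G
Query 4: F[3] = O
Query 5: B[3] = B

Answer: Y G G O B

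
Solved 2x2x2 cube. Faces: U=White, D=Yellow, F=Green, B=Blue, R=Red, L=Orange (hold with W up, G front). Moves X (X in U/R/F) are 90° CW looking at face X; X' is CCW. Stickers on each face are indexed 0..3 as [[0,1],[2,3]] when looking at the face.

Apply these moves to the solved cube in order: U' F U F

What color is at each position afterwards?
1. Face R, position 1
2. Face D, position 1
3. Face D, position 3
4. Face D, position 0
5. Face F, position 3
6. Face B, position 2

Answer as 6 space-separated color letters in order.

Answer: R R Y W G B

Derivation:
After move 1 (U'): U=WWWW F=OOGG R=GGRR B=RRBB L=BBOO
After move 2 (F): F=GOGO U=WWOB R=WGWR D=RGYY L=BYOY
After move 3 (U): U=OWBW F=WGGO R=RRWR B=BYBB L=GOOY
After move 4 (F): F=GWOG U=OWYO R=BRWR D=WRYY L=GROG
Query 1: R[1] = R
Query 2: D[1] = R
Query 3: D[3] = Y
Query 4: D[0] = W
Query 5: F[3] = G
Query 6: B[2] = B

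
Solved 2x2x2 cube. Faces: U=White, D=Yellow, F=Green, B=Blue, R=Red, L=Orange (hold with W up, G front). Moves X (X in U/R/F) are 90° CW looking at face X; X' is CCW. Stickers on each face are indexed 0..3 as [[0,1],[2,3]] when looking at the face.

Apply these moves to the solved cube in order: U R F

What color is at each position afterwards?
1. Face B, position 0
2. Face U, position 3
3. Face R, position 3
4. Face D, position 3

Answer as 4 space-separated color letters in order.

Answer: W G B O

Derivation:
After move 1 (U): U=WWWW F=RRGG R=BBRR B=OOBB L=GGOO
After move 2 (R): R=RBRB U=WRWG F=RYGY D=YBYO B=WOWB
After move 3 (F): F=GRYY U=WROG R=WBGB D=RRYO L=GYOB
Query 1: B[0] = W
Query 2: U[3] = G
Query 3: R[3] = B
Query 4: D[3] = O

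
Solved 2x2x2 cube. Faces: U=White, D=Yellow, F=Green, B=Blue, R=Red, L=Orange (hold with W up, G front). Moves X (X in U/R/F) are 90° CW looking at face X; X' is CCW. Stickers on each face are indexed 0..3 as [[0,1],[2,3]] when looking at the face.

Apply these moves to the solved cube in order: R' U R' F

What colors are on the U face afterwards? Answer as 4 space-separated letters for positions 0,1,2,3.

After move 1 (R'): R=RRRR U=WBWB F=GWGW D=YGYG B=YBYB
After move 2 (U): U=WWBB F=RRGW R=YBRR B=OOYB L=GWOO
After move 3 (R'): R=BRYR U=WYBO F=RWGB D=YRYW B=GOGB
After move 4 (F): F=GRBW U=WYOW R=BROR D=YBYW L=GYOR
Query: U face = WYOW

Answer: W Y O W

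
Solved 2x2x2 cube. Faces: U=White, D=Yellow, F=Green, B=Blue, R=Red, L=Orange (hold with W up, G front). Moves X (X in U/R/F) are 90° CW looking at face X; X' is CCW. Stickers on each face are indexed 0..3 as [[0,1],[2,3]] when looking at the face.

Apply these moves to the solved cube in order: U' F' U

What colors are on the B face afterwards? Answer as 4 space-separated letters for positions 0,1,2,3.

After move 1 (U'): U=WWWW F=OOGG R=GGRR B=RRBB L=BBOO
After move 2 (F'): F=OGOG U=WWGR R=YGYR D=BOYY L=BWOW
After move 3 (U): U=GWRW F=YGOG R=RRYR B=BWBB L=OGOW
Query: B face = BWBB

Answer: B W B B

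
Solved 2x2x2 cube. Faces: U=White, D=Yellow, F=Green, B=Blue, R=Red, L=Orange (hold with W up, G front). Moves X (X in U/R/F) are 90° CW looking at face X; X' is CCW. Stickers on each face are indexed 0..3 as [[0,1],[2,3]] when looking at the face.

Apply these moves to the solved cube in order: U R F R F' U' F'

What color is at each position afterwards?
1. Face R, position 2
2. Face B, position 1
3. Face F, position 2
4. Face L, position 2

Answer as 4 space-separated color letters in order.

Answer: Y W G O

Derivation:
After move 1 (U): U=WWWW F=RRGG R=BBRR B=OOBB L=GGOO
After move 2 (R): R=RBRB U=WRWG F=RYGY D=YBYO B=WOWB
After move 3 (F): F=GRYY U=WROG R=WBGB D=RRYO L=GYOB
After move 4 (R): R=GWBB U=WROY F=GRYO D=RWYW B=GORB
After move 5 (F'): F=ROGY U=WRGB R=WWRB D=YBYW L=GYOO
After move 6 (U'): U=RBWG F=GYGY R=RORB B=WWRB L=GOOO
After move 7 (F'): F=YYGG U=RBRR R=BOYB D=OOYW L=GGOW
Query 1: R[2] = Y
Query 2: B[1] = W
Query 3: F[2] = G
Query 4: L[2] = O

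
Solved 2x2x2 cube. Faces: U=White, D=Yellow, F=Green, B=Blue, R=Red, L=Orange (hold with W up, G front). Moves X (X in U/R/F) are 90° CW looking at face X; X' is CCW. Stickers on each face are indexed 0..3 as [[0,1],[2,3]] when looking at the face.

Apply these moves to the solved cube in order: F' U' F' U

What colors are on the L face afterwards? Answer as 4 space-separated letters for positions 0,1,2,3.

After move 1 (F'): F=GGGG U=WWRR R=YRYR D=OOYY L=OWOW
After move 2 (U'): U=WRWR F=OWGG R=GGYR B=YRBB L=BBOW
After move 3 (F'): F=WGOG U=WRGY R=OGOR D=BWYY L=BROW
After move 4 (U): U=GWYR F=OGOG R=YROR B=BRBB L=WGOW
Query: L face = WGOW

Answer: W G O W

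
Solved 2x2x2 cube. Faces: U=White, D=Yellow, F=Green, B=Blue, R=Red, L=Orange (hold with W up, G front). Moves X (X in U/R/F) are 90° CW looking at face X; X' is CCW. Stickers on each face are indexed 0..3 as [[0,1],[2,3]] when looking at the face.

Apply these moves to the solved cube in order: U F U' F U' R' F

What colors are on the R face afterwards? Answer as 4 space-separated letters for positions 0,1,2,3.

After move 1 (U): U=WWWW F=RRGG R=BBRR B=OOBB L=GGOO
After move 2 (F): F=GRGR U=WWOG R=WBWR D=RBYY L=GYOY
After move 3 (U'): U=WGWO F=GYGR R=GRWR B=WBBB L=OOOY
After move 4 (F): F=GGRY U=WGYO R=WROR D=WGYY L=OROB
After move 5 (U'): U=GOWY F=ORRY R=GGOR B=WRBB L=WBOB
After move 6 (R'): R=GRGO U=GBWW F=OORY D=WRYY B=YRGB
After move 7 (F): F=ROYO U=GBBB R=WRWO D=GGYY L=WWOR
Query: R face = WRWO

Answer: W R W O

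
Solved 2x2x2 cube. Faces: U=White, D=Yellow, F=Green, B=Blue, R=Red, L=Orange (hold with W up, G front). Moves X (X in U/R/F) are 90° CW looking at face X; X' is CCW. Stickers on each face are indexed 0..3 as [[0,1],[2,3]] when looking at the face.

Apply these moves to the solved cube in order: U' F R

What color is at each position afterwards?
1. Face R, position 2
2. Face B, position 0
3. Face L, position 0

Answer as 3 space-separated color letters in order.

After move 1 (U'): U=WWWW F=OOGG R=GGRR B=RRBB L=BBOO
After move 2 (F): F=GOGO U=WWOB R=WGWR D=RGYY L=BYOY
After move 3 (R): R=WWRG U=WOOO F=GGGY D=RBYR B=BRWB
Query 1: R[2] = R
Query 2: B[0] = B
Query 3: L[0] = B

Answer: R B B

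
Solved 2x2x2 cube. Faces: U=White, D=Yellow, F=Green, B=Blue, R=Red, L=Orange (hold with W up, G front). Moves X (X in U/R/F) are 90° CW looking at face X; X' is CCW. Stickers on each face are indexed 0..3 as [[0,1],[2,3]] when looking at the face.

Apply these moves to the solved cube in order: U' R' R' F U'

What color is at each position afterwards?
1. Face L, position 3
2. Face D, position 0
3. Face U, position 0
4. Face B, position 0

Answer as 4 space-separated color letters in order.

Answer: W G Y W

Derivation:
After move 1 (U'): U=WWWW F=OOGG R=GGRR B=RRBB L=BBOO
After move 2 (R'): R=GRGR U=WBWR F=OWGW D=YOYG B=YRYB
After move 3 (R'): R=RRGG U=WYWY F=OBGR D=YWYW B=GROB
After move 4 (F): F=GORB U=WYOB R=WRYG D=GRYW L=BYOW
After move 5 (U'): U=YBWO F=BYRB R=GOYG B=WROB L=GROW
Query 1: L[3] = W
Query 2: D[0] = G
Query 3: U[0] = Y
Query 4: B[0] = W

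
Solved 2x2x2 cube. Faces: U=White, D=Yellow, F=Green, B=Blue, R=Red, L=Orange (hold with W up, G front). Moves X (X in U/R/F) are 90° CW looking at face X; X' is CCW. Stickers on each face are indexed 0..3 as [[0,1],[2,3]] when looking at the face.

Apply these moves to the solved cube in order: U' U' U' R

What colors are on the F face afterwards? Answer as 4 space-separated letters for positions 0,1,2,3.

Answer: R Y G Y

Derivation:
After move 1 (U'): U=WWWW F=OOGG R=GGRR B=RRBB L=BBOO
After move 2 (U'): U=WWWW F=BBGG R=OORR B=GGBB L=RROO
After move 3 (U'): U=WWWW F=RRGG R=BBRR B=OOBB L=GGOO
After move 4 (R): R=RBRB U=WRWG F=RYGY D=YBYO B=WOWB
Query: F face = RYGY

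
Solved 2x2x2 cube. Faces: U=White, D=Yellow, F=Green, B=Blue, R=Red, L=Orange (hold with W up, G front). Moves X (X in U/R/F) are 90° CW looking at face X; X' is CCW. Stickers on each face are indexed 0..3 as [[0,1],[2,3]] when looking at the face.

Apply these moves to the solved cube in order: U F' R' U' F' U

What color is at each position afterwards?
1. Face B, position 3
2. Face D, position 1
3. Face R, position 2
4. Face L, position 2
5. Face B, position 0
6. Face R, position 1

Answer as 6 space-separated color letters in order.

Answer: B W G O Y R

Derivation:
After move 1 (U): U=WWWW F=RRGG R=BBRR B=OOBB L=GGOO
After move 2 (F'): F=RGRG U=WWBR R=YBYR D=GOYY L=GWOW
After move 3 (R'): R=BRYY U=WBBO F=RWRR D=GGYG B=YOOB
After move 4 (U'): U=BOWB F=GWRR R=RWYY B=BROB L=YOOW
After move 5 (F'): F=WRGR U=BORY R=GWGY D=OWYG L=YBOW
After move 6 (U): U=RBYO F=GWGR R=BRGY B=YBOB L=WROW
Query 1: B[3] = B
Query 2: D[1] = W
Query 3: R[2] = G
Query 4: L[2] = O
Query 5: B[0] = Y
Query 6: R[1] = R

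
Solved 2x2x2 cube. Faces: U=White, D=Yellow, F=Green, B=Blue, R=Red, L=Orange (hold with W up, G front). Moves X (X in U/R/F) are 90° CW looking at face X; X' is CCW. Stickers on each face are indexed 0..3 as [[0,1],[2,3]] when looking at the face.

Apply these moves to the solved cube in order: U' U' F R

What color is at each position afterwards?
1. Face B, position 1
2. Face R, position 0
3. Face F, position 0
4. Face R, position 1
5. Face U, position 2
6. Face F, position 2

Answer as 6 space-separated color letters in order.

Answer: G W G W O G

Derivation:
After move 1 (U'): U=WWWW F=OOGG R=GGRR B=RRBB L=BBOO
After move 2 (U'): U=WWWW F=BBGG R=OORR B=GGBB L=RROO
After move 3 (F): F=GBGB U=WWOR R=WOWR D=ROYY L=RYOY
After move 4 (R): R=WWRO U=WBOB F=GOGY D=RBYG B=RGWB
Query 1: B[1] = G
Query 2: R[0] = W
Query 3: F[0] = G
Query 4: R[1] = W
Query 5: U[2] = O
Query 6: F[2] = G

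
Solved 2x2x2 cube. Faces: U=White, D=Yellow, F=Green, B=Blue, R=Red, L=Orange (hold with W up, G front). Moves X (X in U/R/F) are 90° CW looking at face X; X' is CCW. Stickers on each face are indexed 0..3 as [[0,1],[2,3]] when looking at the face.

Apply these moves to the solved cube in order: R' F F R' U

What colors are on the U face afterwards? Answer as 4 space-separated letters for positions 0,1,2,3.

Answer: G W Y Y

Derivation:
After move 1 (R'): R=RRRR U=WBWB F=GWGW D=YGYG B=YBYB
After move 2 (F): F=GGWW U=WBOO R=WRBR D=RRYG L=OYOG
After move 3 (F): F=WGWG U=WBGY R=OROR D=BWYG L=OROR
After move 4 (R'): R=RROO U=WYGY F=WBWY D=BGYG B=GBWB
After move 5 (U): U=GWYY F=RRWY R=GBOO B=ORWB L=WBOR
Query: U face = GWYY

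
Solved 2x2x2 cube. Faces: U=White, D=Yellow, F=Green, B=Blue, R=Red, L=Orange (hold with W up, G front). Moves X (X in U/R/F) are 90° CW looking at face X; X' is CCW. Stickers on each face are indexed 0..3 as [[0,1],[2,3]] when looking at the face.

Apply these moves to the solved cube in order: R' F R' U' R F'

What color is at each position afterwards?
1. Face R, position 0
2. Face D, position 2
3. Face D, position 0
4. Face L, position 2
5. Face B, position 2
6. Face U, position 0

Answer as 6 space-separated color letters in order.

Answer: R Y B O Y Y

Derivation:
After move 1 (R'): R=RRRR U=WBWB F=GWGW D=YGYG B=YBYB
After move 2 (F): F=GGWW U=WBOO R=WRBR D=RRYG L=OYOG
After move 3 (R'): R=RRWB U=WYOY F=GBWO D=RGYW B=GBRB
After move 4 (U'): U=YYWO F=OYWO R=GBWB B=RRRB L=GBOG
After move 5 (R): R=WGBB U=YYWO F=OGWW D=RRYR B=ORYB
After move 6 (F'): F=GWOW U=YYWB R=RGRB D=BGYR L=GOOW
Query 1: R[0] = R
Query 2: D[2] = Y
Query 3: D[0] = B
Query 4: L[2] = O
Query 5: B[2] = Y
Query 6: U[0] = Y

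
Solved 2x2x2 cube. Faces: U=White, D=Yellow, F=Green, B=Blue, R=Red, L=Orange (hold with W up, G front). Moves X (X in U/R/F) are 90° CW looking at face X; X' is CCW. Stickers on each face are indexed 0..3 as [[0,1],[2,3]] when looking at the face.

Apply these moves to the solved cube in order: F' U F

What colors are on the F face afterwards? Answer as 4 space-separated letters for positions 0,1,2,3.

Answer: G Y G R

Derivation:
After move 1 (F'): F=GGGG U=WWRR R=YRYR D=OOYY L=OWOW
After move 2 (U): U=RWRW F=YRGG R=BBYR B=OWBB L=GGOW
After move 3 (F): F=GYGR U=RWWG R=RBWR D=YBYY L=GOOO
Query: F face = GYGR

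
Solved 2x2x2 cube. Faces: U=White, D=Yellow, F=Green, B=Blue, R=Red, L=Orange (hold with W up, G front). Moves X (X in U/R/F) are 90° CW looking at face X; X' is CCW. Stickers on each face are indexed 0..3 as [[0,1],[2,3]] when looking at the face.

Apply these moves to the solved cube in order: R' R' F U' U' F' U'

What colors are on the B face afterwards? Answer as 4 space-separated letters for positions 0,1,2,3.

After move 1 (R'): R=RRRR U=WBWB F=GWGW D=YGYG B=YBYB
After move 2 (R'): R=RRRR U=WYWY F=GBGB D=YWYW B=GBGB
After move 3 (F): F=GGBB U=WYOO R=WRYR D=RRYW L=OYOW
After move 4 (U'): U=YOWO F=OYBB R=GGYR B=WRGB L=GBOW
After move 5 (U'): U=OOYW F=GBBB R=OYYR B=GGGB L=WROW
After move 6 (F'): F=BBGB U=OOOY R=RYRR D=RWYW L=WWOY
After move 7 (U'): U=OYOO F=WWGB R=BBRR B=RYGB L=GGOY
Query: B face = RYGB

Answer: R Y G B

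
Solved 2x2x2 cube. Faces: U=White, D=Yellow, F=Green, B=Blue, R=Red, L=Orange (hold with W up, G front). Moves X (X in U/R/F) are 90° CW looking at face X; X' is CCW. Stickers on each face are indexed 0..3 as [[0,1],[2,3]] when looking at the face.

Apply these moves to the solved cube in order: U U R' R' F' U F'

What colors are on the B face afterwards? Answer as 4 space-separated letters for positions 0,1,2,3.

After move 1 (U): U=WWWW F=RRGG R=BBRR B=OOBB L=GGOO
After move 2 (U): U=WWWW F=BBGG R=OORR B=GGBB L=RROO
After move 3 (R'): R=OROR U=WBWG F=BWGW D=YBYG B=YGYB
After move 4 (R'): R=RROO U=WYWY F=BBGG D=YWYW B=GGBB
After move 5 (F'): F=BGBG U=WYRO R=WRYO D=ROYW L=RYOW
After move 6 (U): U=RWOY F=WRBG R=GGYO B=RYBB L=BGOW
After move 7 (F'): F=RGWB U=RWGY R=OGRO D=GWYW L=BYOO
Query: B face = RYBB

Answer: R Y B B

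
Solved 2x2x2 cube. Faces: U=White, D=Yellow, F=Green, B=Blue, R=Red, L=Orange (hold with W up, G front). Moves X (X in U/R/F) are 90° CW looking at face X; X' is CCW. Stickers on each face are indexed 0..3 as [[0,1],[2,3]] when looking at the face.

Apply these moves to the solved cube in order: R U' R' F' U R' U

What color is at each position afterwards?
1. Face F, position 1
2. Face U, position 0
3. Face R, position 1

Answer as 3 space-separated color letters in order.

After move 1 (R): R=RRRR U=WGWG F=GYGY D=YBYB B=WBWB
After move 2 (U'): U=GGWW F=OOGY R=GYRR B=RRWB L=WBOO
After move 3 (R'): R=YRGR U=GWWR F=OGGW D=YOYY B=BRBB
After move 4 (F'): F=GWOG U=GWYG R=ORYR D=BOYY L=WROW
After move 5 (U): U=YGGW F=OROG R=BRYR B=WRBB L=GWOW
After move 6 (R'): R=RRBY U=YBGW F=OGOW D=BRYG B=YROB
After move 7 (U): U=GYWB F=RROW R=YRBY B=GWOB L=OGOW
Query 1: F[1] = R
Query 2: U[0] = G
Query 3: R[1] = R

Answer: R G R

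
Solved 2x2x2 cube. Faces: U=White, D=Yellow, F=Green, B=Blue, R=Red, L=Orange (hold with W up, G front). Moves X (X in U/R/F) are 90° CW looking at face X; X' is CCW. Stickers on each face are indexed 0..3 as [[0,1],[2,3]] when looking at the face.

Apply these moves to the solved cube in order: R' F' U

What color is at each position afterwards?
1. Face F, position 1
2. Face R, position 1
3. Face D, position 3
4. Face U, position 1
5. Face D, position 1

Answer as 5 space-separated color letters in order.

Answer: R B G W O

Derivation:
After move 1 (R'): R=RRRR U=WBWB F=GWGW D=YGYG B=YBYB
After move 2 (F'): F=WWGG U=WBRR R=GRYR D=OOYG L=OBOW
After move 3 (U): U=RWRB F=GRGG R=YBYR B=OBYB L=WWOW
Query 1: F[1] = R
Query 2: R[1] = B
Query 3: D[3] = G
Query 4: U[1] = W
Query 5: D[1] = O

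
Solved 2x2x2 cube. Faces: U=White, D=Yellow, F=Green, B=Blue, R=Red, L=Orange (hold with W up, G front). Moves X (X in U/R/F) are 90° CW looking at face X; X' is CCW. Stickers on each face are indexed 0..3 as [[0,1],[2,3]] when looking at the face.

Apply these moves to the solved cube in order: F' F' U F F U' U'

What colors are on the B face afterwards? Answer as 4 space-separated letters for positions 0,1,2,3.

Answer: G G B B

Derivation:
After move 1 (F'): F=GGGG U=WWRR R=YRYR D=OOYY L=OWOW
After move 2 (F'): F=GGGG U=WWYY R=OROR D=WWYY L=OROR
After move 3 (U): U=YWYW F=ORGG R=BBOR B=ORBB L=GGOR
After move 4 (F): F=GOGR U=YWRG R=YBWR D=OBYY L=GWOW
After move 5 (F): F=GGRO U=YWWW R=RBGR D=WYYY L=GOOB
After move 6 (U'): U=WWYW F=GORO R=GGGR B=RBBB L=OROB
After move 7 (U'): U=WWWY F=ORRO R=GOGR B=GGBB L=RBOB
Query: B face = GGBB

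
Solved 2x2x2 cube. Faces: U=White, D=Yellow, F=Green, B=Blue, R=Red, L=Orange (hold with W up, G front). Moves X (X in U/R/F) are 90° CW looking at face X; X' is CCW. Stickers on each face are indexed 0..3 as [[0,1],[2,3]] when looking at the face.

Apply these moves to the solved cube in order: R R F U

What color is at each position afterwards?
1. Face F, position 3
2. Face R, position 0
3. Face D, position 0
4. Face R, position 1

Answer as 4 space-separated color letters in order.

After move 1 (R): R=RRRR U=WGWG F=GYGY D=YBYB B=WBWB
After move 2 (R): R=RRRR U=WYWY F=GBGB D=YWYW B=GBGB
After move 3 (F): F=GGBB U=WYOO R=WRYR D=RRYW L=OYOW
After move 4 (U): U=OWOY F=WRBB R=GBYR B=OYGB L=GGOW
Query 1: F[3] = B
Query 2: R[0] = G
Query 3: D[0] = R
Query 4: R[1] = B

Answer: B G R B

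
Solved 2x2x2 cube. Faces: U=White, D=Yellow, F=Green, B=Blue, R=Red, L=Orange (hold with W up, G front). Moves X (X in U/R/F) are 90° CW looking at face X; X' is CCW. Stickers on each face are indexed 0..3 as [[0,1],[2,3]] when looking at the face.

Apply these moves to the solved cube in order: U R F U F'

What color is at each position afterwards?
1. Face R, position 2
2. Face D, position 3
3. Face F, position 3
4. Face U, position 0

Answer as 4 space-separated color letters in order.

Answer: R O Y O

Derivation:
After move 1 (U): U=WWWW F=RRGG R=BBRR B=OOBB L=GGOO
After move 2 (R): R=RBRB U=WRWG F=RYGY D=YBYO B=WOWB
After move 3 (F): F=GRYY U=WROG R=WBGB D=RRYO L=GYOB
After move 4 (U): U=OWGR F=WBYY R=WOGB B=GYWB L=GROB
After move 5 (F'): F=BYWY U=OWWG R=RORB D=RBYO L=GROG
Query 1: R[2] = R
Query 2: D[3] = O
Query 3: F[3] = Y
Query 4: U[0] = O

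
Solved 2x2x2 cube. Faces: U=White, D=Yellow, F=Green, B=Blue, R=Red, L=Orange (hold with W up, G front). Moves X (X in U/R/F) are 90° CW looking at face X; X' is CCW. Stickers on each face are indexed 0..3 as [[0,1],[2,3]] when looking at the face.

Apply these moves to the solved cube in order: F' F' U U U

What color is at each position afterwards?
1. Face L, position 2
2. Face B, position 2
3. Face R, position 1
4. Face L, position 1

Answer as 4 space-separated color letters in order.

After move 1 (F'): F=GGGG U=WWRR R=YRYR D=OOYY L=OWOW
After move 2 (F'): F=GGGG U=WWYY R=OROR D=WWYY L=OROR
After move 3 (U): U=YWYW F=ORGG R=BBOR B=ORBB L=GGOR
After move 4 (U): U=YYWW F=BBGG R=OROR B=GGBB L=OROR
After move 5 (U): U=WYWY F=ORGG R=GGOR B=ORBB L=BBOR
Query 1: L[2] = O
Query 2: B[2] = B
Query 3: R[1] = G
Query 4: L[1] = B

Answer: O B G B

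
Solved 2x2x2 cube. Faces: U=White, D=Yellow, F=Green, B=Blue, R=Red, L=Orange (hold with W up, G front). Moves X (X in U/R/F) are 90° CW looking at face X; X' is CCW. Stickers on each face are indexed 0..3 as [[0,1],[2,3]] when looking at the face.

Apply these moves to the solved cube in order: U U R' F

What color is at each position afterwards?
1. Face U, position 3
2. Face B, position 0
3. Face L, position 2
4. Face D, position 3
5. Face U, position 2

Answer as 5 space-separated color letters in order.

Answer: R Y O G O

Derivation:
After move 1 (U): U=WWWW F=RRGG R=BBRR B=OOBB L=GGOO
After move 2 (U): U=WWWW F=BBGG R=OORR B=GGBB L=RROO
After move 3 (R'): R=OROR U=WBWG F=BWGW D=YBYG B=YGYB
After move 4 (F): F=GBWW U=WBOR R=WRGR D=OOYG L=RYOB
Query 1: U[3] = R
Query 2: B[0] = Y
Query 3: L[2] = O
Query 4: D[3] = G
Query 5: U[2] = O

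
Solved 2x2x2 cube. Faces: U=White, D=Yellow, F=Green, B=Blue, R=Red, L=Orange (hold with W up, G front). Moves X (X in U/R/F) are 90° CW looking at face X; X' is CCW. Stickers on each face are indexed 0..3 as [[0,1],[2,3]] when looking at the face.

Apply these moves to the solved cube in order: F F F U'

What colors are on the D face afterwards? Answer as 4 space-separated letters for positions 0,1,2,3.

After move 1 (F): F=GGGG U=WWOO R=WRWR D=RRYY L=OYOY
After move 2 (F): F=GGGG U=WWYY R=OROR D=WWYY L=OROR
After move 3 (F): F=GGGG U=WWRR R=YRYR D=OOYY L=OWOW
After move 4 (U'): U=WRWR F=OWGG R=GGYR B=YRBB L=BBOW
Query: D face = OOYY

Answer: O O Y Y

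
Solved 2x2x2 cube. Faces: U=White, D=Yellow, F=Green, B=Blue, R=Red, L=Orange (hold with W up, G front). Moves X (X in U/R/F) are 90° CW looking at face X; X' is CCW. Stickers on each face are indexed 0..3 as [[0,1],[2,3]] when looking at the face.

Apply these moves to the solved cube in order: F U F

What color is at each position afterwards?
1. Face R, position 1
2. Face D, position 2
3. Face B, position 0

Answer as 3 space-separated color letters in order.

Answer: B Y O

Derivation:
After move 1 (F): F=GGGG U=WWOO R=WRWR D=RRYY L=OYOY
After move 2 (U): U=OWOW F=WRGG R=BBWR B=OYBB L=GGOY
After move 3 (F): F=GWGR U=OWYG R=OBWR D=WBYY L=GROR
Query 1: R[1] = B
Query 2: D[2] = Y
Query 3: B[0] = O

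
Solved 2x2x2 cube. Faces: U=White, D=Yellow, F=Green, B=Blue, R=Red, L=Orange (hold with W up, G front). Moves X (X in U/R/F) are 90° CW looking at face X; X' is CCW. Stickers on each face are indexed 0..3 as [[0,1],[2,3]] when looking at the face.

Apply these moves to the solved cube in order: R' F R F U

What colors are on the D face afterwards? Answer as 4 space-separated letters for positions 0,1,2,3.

Answer: R B Y Y

Derivation:
After move 1 (R'): R=RRRR U=WBWB F=GWGW D=YGYG B=YBYB
After move 2 (F): F=GGWW U=WBOO R=WRBR D=RRYG L=OYOG
After move 3 (R): R=BWRR U=WGOW F=GRWG D=RYYY B=OBBB
After move 4 (F): F=WGGR U=WGGY R=OWWR D=RBYY L=OROY
After move 5 (U): U=GWYG F=OWGR R=OBWR B=ORBB L=WGOY
Query: D face = RBYY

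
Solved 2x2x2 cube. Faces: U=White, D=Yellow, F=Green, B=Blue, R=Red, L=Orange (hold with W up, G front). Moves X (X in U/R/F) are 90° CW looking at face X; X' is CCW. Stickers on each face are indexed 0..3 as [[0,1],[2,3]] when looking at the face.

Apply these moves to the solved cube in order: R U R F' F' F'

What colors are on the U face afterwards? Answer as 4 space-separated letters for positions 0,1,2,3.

Answer: W R O Y

Derivation:
After move 1 (R): R=RRRR U=WGWG F=GYGY D=YBYB B=WBWB
After move 2 (U): U=WWGG F=RRGY R=WBRR B=OOWB L=GYOO
After move 3 (R): R=RWRB U=WRGY F=RBGB D=YWYO B=GOWB
After move 4 (F'): F=BBRG U=WRRR R=WWYB D=YOYO L=GYOG
After move 5 (F'): F=BGBR U=WRWY R=OWYB D=YGYO L=GROR
After move 6 (F'): F=GRBB U=WROY R=GWYB D=RRYO L=GYOW
Query: U face = WROY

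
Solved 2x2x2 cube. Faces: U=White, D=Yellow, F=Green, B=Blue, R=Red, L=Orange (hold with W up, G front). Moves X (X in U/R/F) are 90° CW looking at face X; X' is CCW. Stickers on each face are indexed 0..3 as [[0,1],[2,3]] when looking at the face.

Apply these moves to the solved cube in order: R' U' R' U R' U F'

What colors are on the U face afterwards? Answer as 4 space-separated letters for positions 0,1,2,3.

After move 1 (R'): R=RRRR U=WBWB F=GWGW D=YGYG B=YBYB
After move 2 (U'): U=BBWW F=OOGW R=GWRR B=RRYB L=YBOO
After move 3 (R'): R=WRGR U=BYWR F=OBGW D=YOYW B=GRGB
After move 4 (U): U=WBRY F=WRGW R=GRGR B=YBGB L=OBOO
After move 5 (R'): R=RRGG U=WGRY F=WBGY D=YRYW B=WBOB
After move 6 (U): U=RWYG F=RRGY R=WBGG B=OBOB L=WBOO
After move 7 (F'): F=RYRG U=RWWG R=RBYG D=BOYW L=WGOY
Query: U face = RWWG

Answer: R W W G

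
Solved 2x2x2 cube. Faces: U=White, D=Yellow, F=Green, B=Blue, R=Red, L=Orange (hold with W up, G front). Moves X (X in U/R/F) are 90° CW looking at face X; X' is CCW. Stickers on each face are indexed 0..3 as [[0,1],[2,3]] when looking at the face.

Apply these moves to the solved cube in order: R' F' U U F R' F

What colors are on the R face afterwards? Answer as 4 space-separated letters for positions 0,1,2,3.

Answer: W R W W

Derivation:
After move 1 (R'): R=RRRR U=WBWB F=GWGW D=YGYG B=YBYB
After move 2 (F'): F=WWGG U=WBRR R=GRYR D=OOYG L=OBOW
After move 3 (U): U=RWRB F=GRGG R=YBYR B=OBYB L=WWOW
After move 4 (U): U=RRBW F=YBGG R=OBYR B=WWYB L=GROW
After move 5 (F): F=GYGB U=RRWR R=BBWR D=YOYG L=GOOO
After move 6 (R'): R=BRBW U=RYWW F=GRGR D=YYYB B=GWOB
After move 7 (F): F=GGRR U=RYOO R=WRWW D=BBYB L=GYOY
Query: R face = WRWW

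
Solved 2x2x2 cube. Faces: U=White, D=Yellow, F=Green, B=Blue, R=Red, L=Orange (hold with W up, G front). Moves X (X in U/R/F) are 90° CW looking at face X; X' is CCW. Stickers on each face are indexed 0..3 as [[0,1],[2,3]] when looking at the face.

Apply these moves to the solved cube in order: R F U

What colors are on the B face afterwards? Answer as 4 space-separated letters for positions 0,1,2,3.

Answer: O Y W B

Derivation:
After move 1 (R): R=RRRR U=WGWG F=GYGY D=YBYB B=WBWB
After move 2 (F): F=GGYY U=WGOO R=WRGR D=RRYB L=OYOB
After move 3 (U): U=OWOG F=WRYY R=WBGR B=OYWB L=GGOB
Query: B face = OYWB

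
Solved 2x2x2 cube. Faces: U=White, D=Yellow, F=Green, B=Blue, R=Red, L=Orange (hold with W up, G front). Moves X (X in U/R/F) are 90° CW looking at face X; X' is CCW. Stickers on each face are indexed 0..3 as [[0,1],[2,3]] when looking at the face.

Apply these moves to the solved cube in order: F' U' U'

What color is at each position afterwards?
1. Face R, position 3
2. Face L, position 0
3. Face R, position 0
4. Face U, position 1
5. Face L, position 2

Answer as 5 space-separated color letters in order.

Answer: R Y O R O

Derivation:
After move 1 (F'): F=GGGG U=WWRR R=YRYR D=OOYY L=OWOW
After move 2 (U'): U=WRWR F=OWGG R=GGYR B=YRBB L=BBOW
After move 3 (U'): U=RRWW F=BBGG R=OWYR B=GGBB L=YROW
Query 1: R[3] = R
Query 2: L[0] = Y
Query 3: R[0] = O
Query 4: U[1] = R
Query 5: L[2] = O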